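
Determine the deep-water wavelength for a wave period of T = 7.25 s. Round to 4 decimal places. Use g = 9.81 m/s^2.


L0 = g * T^2 / (2 * pi)
L0 = 9.81 * 7.25^2 / (2 * pi)
L0 = 9.81 * 52.5625 / 6.28319
L0 = 515.6381 / 6.28319
L0 = 82.0664 m

82.0664


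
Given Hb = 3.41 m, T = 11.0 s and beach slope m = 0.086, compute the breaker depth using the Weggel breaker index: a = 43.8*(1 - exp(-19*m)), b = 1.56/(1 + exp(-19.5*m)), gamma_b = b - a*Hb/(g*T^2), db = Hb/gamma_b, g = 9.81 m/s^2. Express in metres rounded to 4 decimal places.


a = 43.8 * (1 - exp(-19 * m))
exp(-19 * 0.086) = exp(-1.6340) = 0.195147
a = 43.8 * (1 - 0.195147) = 35.252543
b = 1.56 / (1 + exp(-19.5 * m))
exp(-19.5 * 0.086) = exp(-1.6770) = 0.186934
b = 1.56 / (1 + 0.186934) = 1.314311
Hb / (g * T^2) = 3.41 / (9.81 * 11.0^2) = 3.41 / 1187.0100 = 0.00287276
gamma_b = b - a * Hb/(g*T^2) = 1.314311 - 35.252543 * 0.00287276 = 1.213038
db = Hb / gamma_b = 3.41 / 1.213038
db = 2.8111 m

2.8111


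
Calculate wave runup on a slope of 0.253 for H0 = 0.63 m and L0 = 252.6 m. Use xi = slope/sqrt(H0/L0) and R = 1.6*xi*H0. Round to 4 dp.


xi = slope / sqrt(H0/L0)
H0/L0 = 0.63/252.6 = 0.002494
sqrt(0.002494) = 0.049941
xi = 0.253 / 0.049941 = 5.066020
R = 1.6 * xi * H0 = 1.6 * 5.066020 * 0.63
R = 5.1065 m

5.1065


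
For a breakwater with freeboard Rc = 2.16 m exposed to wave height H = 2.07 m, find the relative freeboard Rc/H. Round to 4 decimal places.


Relative freeboard = Rc / H
= 2.16 / 2.07
= 1.0435

1.0435


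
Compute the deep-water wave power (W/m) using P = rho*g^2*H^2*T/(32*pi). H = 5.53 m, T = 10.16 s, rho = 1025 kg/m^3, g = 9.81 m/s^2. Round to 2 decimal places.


P = rho * g^2 * H^2 * T / (32 * pi)
P = 1025 * 9.81^2 * 5.53^2 * 10.16 / (32 * pi)
P = 1025 * 96.2361 * 30.5809 * 10.16 / 100.53096
P = 304863.90 W/m

304863.90


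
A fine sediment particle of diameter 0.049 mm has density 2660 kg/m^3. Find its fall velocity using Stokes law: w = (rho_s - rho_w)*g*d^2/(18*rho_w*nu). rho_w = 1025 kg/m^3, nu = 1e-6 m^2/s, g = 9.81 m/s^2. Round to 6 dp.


w = (rho_s - rho_w) * g * d^2 / (18 * rho_w * nu)
d = 0.049 mm = 0.000049 m
rho_s - rho_w = 2660 - 1025 = 1635
Numerator = 1635 * 9.81 * (0.000049)^2 = 0.000038510479
Denominator = 18 * 1025 * 1e-6 = 0.018450
w = 0.002087 m/s

0.002087


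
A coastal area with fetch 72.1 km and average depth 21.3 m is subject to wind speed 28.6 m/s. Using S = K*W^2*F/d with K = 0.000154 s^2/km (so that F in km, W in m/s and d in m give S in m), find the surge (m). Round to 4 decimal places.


S = K * W^2 * F / d
W^2 = 28.6^2 = 817.96
S = 0.000154 * 817.96 * 72.1 / 21.3
Numerator = 0.000154 * 817.96 * 72.1 = 9.082137
S = 9.082137 / 21.3 = 0.4264 m

0.4264


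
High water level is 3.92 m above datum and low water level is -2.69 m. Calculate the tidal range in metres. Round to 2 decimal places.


Tidal range = High water - Low water
Tidal range = 3.92 - (-2.69)
Tidal range = 6.61 m

6.61


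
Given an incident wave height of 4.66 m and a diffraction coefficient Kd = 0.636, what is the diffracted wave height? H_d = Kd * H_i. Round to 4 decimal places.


H_d = Kd * H_i
H_d = 0.636 * 4.66
H_d = 2.9638 m

2.9638


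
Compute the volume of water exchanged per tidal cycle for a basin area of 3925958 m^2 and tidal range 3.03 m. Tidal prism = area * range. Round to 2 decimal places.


Tidal prism = Area * Tidal range
P = 3925958 * 3.03
P = 11895652.74 m^3

11895652.74


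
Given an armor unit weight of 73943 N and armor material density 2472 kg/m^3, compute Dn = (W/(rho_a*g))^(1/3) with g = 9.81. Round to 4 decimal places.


V = W / (rho_a * g)
V = 73943 / (2472 * 9.81)
V = 73943 / 24250.32
V = 3.049156 m^3
Dn = V^(1/3) = 3.049156^(1/3)
Dn = 1.4501 m

1.4501


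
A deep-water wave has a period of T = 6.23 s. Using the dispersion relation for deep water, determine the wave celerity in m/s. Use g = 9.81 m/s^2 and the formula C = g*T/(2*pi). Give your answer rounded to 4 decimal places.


We use the deep-water celerity formula:
C = g * T / (2 * pi)
C = 9.81 * 6.23 / (2 * 3.14159...)
C = 61.116300 / 6.283185
C = 9.7270 m/s

9.7270


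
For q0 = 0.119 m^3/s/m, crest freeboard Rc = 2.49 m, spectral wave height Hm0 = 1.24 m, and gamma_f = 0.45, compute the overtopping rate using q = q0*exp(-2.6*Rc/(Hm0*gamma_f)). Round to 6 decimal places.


q = q0 * exp(-2.6 * Rc / (Hm0 * gamma_f))
Exponent = -2.6 * 2.49 / (1.24 * 0.45)
= -2.6 * 2.49 / 0.5580
= -11.602151
exp(-11.602151) = 0.000009
q = 0.119 * 0.000009
q = 0.000001 m^3/s/m

0.000001


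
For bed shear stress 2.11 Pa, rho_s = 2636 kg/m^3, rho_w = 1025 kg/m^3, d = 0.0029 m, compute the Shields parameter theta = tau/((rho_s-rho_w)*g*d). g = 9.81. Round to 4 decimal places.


theta = tau / ((rho_s - rho_w) * g * d)
rho_s - rho_w = 2636 - 1025 = 1611
Denominator = 1611 * 9.81 * 0.0029 = 45.831339
theta = 2.11 / 45.831339
theta = 0.0460

0.0460


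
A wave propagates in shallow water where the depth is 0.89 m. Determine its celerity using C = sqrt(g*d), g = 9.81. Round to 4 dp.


Using the shallow-water approximation:
C = sqrt(g * d) = sqrt(9.81 * 0.89)
C = sqrt(8.7309)
C = 2.9548 m/s

2.9548


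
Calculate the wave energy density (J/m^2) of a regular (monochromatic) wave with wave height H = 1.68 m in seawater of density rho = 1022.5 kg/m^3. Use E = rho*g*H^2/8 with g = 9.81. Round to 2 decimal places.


E = (1/8) * rho * g * H^2
E = (1/8) * 1022.5 * 9.81 * 1.68^2
E = 0.125 * 1022.5 * 9.81 * 2.8224
E = 3538.84 J/m^2

3538.84


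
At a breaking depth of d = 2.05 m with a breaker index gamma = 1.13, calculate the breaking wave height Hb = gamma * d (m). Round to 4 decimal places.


Hb = gamma * d
Hb = 1.13 * 2.05
Hb = 2.3165 m

2.3165


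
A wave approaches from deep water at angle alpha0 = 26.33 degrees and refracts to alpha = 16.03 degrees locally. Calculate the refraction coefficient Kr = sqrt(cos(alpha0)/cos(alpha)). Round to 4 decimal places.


Kr = sqrt(cos(alpha0) / cos(alpha))
cos(26.33) = 0.896254
cos(16.03) = 0.961117
Kr = sqrt(0.896254 / 0.961117)
Kr = sqrt(0.932513)
Kr = 0.9657

0.9657


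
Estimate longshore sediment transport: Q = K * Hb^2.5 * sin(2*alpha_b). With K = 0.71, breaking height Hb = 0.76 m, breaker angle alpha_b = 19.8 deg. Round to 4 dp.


Q = K * Hb^2.5 * sin(2 * alpha_b)
Hb^2.5 = 0.76^2.5 = 0.503540
sin(2 * 19.8) = sin(39.6) = 0.637424
Q = 0.71 * 0.503540 * 0.637424
Q = 0.2279 m^3/s

0.2279


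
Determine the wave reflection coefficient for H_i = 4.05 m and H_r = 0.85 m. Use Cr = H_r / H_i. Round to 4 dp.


Cr = H_r / H_i
Cr = 0.85 / 4.05
Cr = 0.2099

0.2099


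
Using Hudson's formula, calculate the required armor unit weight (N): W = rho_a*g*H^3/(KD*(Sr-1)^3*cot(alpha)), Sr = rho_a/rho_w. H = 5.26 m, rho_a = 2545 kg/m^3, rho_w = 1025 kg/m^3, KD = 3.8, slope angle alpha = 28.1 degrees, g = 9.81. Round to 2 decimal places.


Sr = rho_a / rho_w = 2545 / 1025 = 2.482927
(Sr - 1) = 1.482927
(Sr - 1)^3 = 3.261063
cot(28.1) = 1 / tan(28.1) = 1 / 0.533950 = 1.872834
Numerator = 2545 * 9.81 * 5.26^3 = 3633406.8156
Denominator = 3.8 * 3.261063 * 1.872834 = 23.208226
W = 3633406.8156 / 23.208226
W = 156556.85 N

156556.85


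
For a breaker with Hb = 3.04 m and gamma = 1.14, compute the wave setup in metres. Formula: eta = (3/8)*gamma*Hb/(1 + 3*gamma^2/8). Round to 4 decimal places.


eta = (3/8) * gamma * Hb / (1 + 3*gamma^2/8)
Numerator = (3/8) * 1.14 * 3.04 = 1.299600
Denominator = 1 + 3*1.14^2/8 = 1 + 0.487350 = 1.487350
eta = 1.299600 / 1.487350
eta = 0.8738 m

0.8738


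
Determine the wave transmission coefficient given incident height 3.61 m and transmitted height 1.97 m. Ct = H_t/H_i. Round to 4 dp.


Ct = H_t / H_i
Ct = 1.97 / 3.61
Ct = 0.5457

0.5457


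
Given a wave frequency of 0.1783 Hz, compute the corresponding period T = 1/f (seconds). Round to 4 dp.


T = 1 / f
T = 1 / 0.1783
T = 5.6085 s

5.6085


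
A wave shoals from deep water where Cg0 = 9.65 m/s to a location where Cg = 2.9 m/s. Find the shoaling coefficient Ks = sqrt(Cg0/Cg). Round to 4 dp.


Ks = sqrt(Cg0 / Cg)
Ks = sqrt(9.65 / 2.9)
Ks = sqrt(3.3276)
Ks = 1.8242

1.8242


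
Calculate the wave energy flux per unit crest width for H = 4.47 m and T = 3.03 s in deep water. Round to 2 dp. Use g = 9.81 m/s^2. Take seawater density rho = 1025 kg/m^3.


P = rho * g^2 * H^2 * T / (32 * pi)
P = 1025 * 9.81^2 * 4.47^2 * 3.03 / (32 * pi)
P = 1025 * 96.2361 * 19.9809 * 3.03 / 100.53096
P = 59404.55 W/m

59404.55


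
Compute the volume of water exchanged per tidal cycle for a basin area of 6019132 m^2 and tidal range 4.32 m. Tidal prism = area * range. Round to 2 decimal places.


Tidal prism = Area * Tidal range
P = 6019132 * 4.32
P = 26002650.24 m^3

26002650.24


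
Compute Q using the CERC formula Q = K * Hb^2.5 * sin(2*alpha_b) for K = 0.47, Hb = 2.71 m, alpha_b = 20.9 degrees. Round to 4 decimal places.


Q = K * Hb^2.5 * sin(2 * alpha_b)
Hb^2.5 = 2.71^2.5 = 12.089914
sin(2 * 20.9) = sin(41.8) = 0.666532
Q = 0.47 * 12.089914 * 0.666532
Q = 3.7874 m^3/s

3.7874


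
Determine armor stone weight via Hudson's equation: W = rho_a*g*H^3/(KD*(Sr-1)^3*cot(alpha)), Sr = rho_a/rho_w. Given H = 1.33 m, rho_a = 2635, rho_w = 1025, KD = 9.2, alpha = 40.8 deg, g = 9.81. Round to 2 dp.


Sr = rho_a / rho_w = 2635 / 1025 = 2.570732
(Sr - 1) = 1.570732
(Sr - 1)^3 = 3.875306
cot(40.8) = 1 / tan(40.8) = 1 / 0.863177 = 1.158511
Numerator = 2635 * 9.81 * 1.33^3 = 60814.1372
Denominator = 9.2 * 3.875306 * 1.158511 = 41.304187
W = 60814.1372 / 41.304187
W = 1472.35 N

1472.35


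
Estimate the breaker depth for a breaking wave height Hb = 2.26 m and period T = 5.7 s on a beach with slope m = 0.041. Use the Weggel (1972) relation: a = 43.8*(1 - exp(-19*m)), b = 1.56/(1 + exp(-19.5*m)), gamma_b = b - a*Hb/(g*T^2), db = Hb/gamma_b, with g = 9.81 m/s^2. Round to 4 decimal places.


a = 43.8 * (1 - exp(-19 * m))
exp(-19 * 0.041) = exp(-0.7790) = 0.458865
a = 43.8 * (1 - 0.458865) = 23.701728
b = 1.56 / (1 + exp(-19.5 * m))
exp(-19.5 * 0.041) = exp(-0.7995) = 0.449554
b = 1.56 / (1 + 0.449554) = 1.076193
Hb / (g * T^2) = 2.26 / (9.81 * 5.7^2) = 2.26 / 318.7269 = 0.00709071
gamma_b = b - a * Hb/(g*T^2) = 1.076193 - 23.701728 * 0.00709071 = 0.908131
db = Hb / gamma_b = 2.26 / 0.908131
db = 2.4886 m

2.4886


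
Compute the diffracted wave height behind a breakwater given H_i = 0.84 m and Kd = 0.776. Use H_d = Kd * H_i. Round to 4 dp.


H_d = Kd * H_i
H_d = 0.776 * 0.84
H_d = 0.6518 m

0.6518


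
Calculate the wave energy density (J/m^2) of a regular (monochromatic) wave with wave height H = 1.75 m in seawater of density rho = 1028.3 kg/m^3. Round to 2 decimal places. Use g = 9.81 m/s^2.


E = (1/8) * rho * g * H^2
E = (1/8) * 1028.3 * 9.81 * 1.75^2
E = 0.125 * 1028.3 * 9.81 * 3.0625
E = 3861.67 J/m^2

3861.67


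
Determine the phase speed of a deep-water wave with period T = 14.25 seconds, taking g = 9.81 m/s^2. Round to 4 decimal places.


We use the deep-water celerity formula:
C = g * T / (2 * pi)
C = 9.81 * 14.25 / (2 * 3.14159...)
C = 139.792500 / 6.283185
C = 22.2487 m/s

22.2487


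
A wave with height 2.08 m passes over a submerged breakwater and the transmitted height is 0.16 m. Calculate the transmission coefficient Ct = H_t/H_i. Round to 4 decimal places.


Ct = H_t / H_i
Ct = 0.16 / 2.08
Ct = 0.0769

0.0769


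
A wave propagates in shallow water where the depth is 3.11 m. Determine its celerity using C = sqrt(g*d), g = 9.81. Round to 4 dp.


Using the shallow-water approximation:
C = sqrt(g * d) = sqrt(9.81 * 3.11)
C = sqrt(30.5091)
C = 5.5235 m/s

5.5235


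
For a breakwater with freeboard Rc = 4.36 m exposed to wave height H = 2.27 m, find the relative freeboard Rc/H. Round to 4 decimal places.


Relative freeboard = Rc / H
= 4.36 / 2.27
= 1.9207

1.9207


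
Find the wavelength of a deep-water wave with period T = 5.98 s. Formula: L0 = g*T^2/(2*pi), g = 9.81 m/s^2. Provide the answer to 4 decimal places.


L0 = g * T^2 / (2 * pi)
L0 = 9.81 * 5.98^2 / (2 * pi)
L0 = 9.81 * 35.7604 / 6.28319
L0 = 350.8095 / 6.28319
L0 = 55.8331 m

55.8331


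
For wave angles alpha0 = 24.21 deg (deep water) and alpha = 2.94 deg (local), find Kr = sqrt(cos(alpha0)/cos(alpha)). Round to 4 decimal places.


Kr = sqrt(cos(alpha0) / cos(alpha))
cos(24.21) = 0.912049
cos(2.94) = 0.998684
Kr = sqrt(0.912049 / 0.998684)
Kr = sqrt(0.913251)
Kr = 0.9556

0.9556


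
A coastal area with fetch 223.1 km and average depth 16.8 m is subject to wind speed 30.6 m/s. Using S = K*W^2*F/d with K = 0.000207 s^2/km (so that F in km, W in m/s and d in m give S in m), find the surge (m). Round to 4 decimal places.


S = K * W^2 * F / d
W^2 = 30.6^2 = 936.36
S = 0.000207 * 936.36 * 223.1 / 16.8
Numerator = 0.000207 * 936.36 * 223.1 = 43.242697
S = 43.242697 / 16.8 = 2.5740 m

2.5740


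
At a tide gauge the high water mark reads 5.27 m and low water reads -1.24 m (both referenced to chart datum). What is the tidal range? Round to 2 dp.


Tidal range = High water - Low water
Tidal range = 5.27 - (-1.24)
Tidal range = 6.51 m

6.51


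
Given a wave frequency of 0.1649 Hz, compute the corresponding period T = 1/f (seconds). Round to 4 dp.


T = 1 / f
T = 1 / 0.1649
T = 6.0643 s

6.0643


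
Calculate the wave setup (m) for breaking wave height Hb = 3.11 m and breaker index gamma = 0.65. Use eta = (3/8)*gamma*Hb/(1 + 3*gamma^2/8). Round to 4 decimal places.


eta = (3/8) * gamma * Hb / (1 + 3*gamma^2/8)
Numerator = (3/8) * 0.65 * 3.11 = 0.758063
Denominator = 1 + 3*0.65^2/8 = 1 + 0.158438 = 1.158438
eta = 0.758063 / 1.158438
eta = 0.6544 m

0.6544


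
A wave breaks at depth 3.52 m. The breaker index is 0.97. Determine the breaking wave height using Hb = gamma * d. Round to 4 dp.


Hb = gamma * d
Hb = 0.97 * 3.52
Hb = 3.4144 m

3.4144


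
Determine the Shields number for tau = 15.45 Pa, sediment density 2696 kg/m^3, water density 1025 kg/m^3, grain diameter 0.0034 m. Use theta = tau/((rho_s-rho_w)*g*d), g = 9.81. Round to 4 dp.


theta = tau / ((rho_s - rho_w) * g * d)
rho_s - rho_w = 2696 - 1025 = 1671
Denominator = 1671 * 9.81 * 0.0034 = 55.734534
theta = 15.45 / 55.734534
theta = 0.2772

0.2772


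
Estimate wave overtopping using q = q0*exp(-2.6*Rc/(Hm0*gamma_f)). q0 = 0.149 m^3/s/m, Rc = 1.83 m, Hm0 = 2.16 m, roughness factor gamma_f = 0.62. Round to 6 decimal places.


q = q0 * exp(-2.6 * Rc / (Hm0 * gamma_f))
Exponent = -2.6 * 1.83 / (2.16 * 0.62)
= -2.6 * 1.83 / 1.3392
= -3.552867
exp(-3.552867) = 0.028642
q = 0.149 * 0.028642
q = 0.004268 m^3/s/m

0.004268


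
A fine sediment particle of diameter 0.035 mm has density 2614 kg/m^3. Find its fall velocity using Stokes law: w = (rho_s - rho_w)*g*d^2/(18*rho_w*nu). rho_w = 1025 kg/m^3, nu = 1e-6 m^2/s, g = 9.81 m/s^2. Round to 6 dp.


w = (rho_s - rho_w) * g * d^2 / (18 * rho_w * nu)
d = 0.035 mm = 0.000035 m
rho_s - rho_w = 2614 - 1025 = 1589
Numerator = 1589 * 9.81 * (0.000035)^2 = 0.000019095410
Denominator = 18 * 1025 * 1e-6 = 0.018450
w = 0.001035 m/s

0.001035


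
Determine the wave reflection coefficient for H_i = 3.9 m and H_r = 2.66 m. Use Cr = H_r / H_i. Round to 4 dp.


Cr = H_r / H_i
Cr = 2.66 / 3.9
Cr = 0.6821

0.6821


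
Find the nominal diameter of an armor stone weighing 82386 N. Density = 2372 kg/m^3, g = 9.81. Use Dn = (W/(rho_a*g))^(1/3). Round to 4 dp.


V = W / (rho_a * g)
V = 82386 / (2372 * 9.81)
V = 82386 / 23269.32
V = 3.540542 m^3
Dn = V^(1/3) = 3.540542^(1/3)
Dn = 1.5241 m

1.5241


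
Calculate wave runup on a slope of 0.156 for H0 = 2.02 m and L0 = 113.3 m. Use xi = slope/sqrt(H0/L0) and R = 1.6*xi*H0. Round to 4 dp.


xi = slope / sqrt(H0/L0)
H0/L0 = 2.02/113.3 = 0.017829
sqrt(0.017829) = 0.133524
xi = 0.156 / 0.133524 = 1.168326
R = 1.6 * xi * H0 = 1.6 * 1.168326 * 2.02
R = 3.7760 m

3.7760


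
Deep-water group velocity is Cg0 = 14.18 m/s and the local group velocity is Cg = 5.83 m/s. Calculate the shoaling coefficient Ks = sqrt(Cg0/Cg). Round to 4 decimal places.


Ks = sqrt(Cg0 / Cg)
Ks = sqrt(14.18 / 5.83)
Ks = sqrt(2.4322)
Ks = 1.5596

1.5596


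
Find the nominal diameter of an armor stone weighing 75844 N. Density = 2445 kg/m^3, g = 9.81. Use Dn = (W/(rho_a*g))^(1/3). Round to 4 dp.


V = W / (rho_a * g)
V = 75844 / (2445 * 9.81)
V = 75844 / 23985.45
V = 3.162084 m^3
Dn = V^(1/3) = 3.162084^(1/3)
Dn = 1.4678 m

1.4678


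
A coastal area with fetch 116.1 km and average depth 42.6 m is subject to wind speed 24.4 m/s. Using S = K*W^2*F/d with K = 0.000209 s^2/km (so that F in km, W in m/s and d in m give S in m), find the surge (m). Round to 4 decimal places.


S = K * W^2 * F / d
W^2 = 24.4^2 = 595.36
S = 0.000209 * 595.36 * 116.1 / 42.6
Numerator = 0.000209 * 595.36 * 116.1 = 14.446351
S = 14.446351 / 42.6 = 0.3391 m

0.3391


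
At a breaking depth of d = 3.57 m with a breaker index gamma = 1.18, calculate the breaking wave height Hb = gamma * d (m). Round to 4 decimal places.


Hb = gamma * d
Hb = 1.18 * 3.57
Hb = 4.2126 m

4.2126


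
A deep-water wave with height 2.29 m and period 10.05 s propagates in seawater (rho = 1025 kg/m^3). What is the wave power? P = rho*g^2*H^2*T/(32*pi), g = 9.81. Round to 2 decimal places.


P = rho * g^2 * H^2 * T / (32 * pi)
P = 1025 * 9.81^2 * 2.29^2 * 10.05 / (32 * pi)
P = 1025 * 96.2361 * 5.2441 * 10.05 / 100.53096
P = 51712.92 W/m

51712.92


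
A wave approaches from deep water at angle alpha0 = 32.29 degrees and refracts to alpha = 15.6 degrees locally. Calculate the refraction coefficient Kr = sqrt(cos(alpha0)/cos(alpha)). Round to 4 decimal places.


Kr = sqrt(cos(alpha0) / cos(alpha))
cos(32.29) = 0.845355
cos(15.6) = 0.963163
Kr = sqrt(0.845355 / 0.963163)
Kr = sqrt(0.877687)
Kr = 0.9368

0.9368


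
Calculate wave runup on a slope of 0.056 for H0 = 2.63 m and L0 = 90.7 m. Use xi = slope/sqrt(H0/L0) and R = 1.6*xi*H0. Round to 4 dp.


xi = slope / sqrt(H0/L0)
H0/L0 = 2.63/90.7 = 0.028997
sqrt(0.028997) = 0.170284
xi = 0.056 / 0.170284 = 0.328862
R = 1.6 * xi * H0 = 1.6 * 0.328862 * 2.63
R = 1.3839 m

1.3839


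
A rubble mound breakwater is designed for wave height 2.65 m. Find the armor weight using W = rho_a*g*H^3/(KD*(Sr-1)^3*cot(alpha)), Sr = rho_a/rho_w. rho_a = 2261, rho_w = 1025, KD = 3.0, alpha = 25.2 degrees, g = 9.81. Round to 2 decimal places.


Sr = rho_a / rho_w = 2261 / 1025 = 2.205854
(Sr - 1) = 1.205854
(Sr - 1)^3 = 1.753411
cot(25.2) = 1 / tan(25.2) = 1 / 0.470564 = 2.125108
Numerator = 2261 * 9.81 * 2.65^3 = 412769.1124
Denominator = 3.0 * 1.753411 * 2.125108 = 11.178566
W = 412769.1124 / 11.178566
W = 36925.05 N

36925.05


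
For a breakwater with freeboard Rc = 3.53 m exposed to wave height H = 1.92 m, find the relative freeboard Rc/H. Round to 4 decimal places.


Relative freeboard = Rc / H
= 3.53 / 1.92
= 1.8385

1.8385


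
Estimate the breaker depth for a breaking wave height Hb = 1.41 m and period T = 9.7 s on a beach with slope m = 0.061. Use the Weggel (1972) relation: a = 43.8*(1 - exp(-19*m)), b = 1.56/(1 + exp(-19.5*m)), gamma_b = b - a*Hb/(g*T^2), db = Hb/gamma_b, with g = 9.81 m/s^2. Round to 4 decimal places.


a = 43.8 * (1 - exp(-19 * m))
exp(-19 * 0.061) = exp(-1.1590) = 0.313800
a = 43.8 * (1 - 0.313800) = 30.055568
b = 1.56 / (1 + exp(-19.5 * m))
exp(-19.5 * 0.061) = exp(-1.1895) = 0.304373
b = 1.56 / (1 + 0.304373) = 1.195977
Hb / (g * T^2) = 1.41 / (9.81 * 9.7^2) = 1.41 / 923.0229 = 0.00152759
gamma_b = b - a * Hb/(g*T^2) = 1.195977 - 30.055568 * 0.00152759 = 1.150064
db = Hb / gamma_b = 1.41 / 1.150064
db = 1.2260 m

1.2260


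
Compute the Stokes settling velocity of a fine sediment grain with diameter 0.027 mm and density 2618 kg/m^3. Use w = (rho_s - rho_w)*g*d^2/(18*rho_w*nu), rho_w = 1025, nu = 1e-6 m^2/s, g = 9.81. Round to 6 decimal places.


w = (rho_s - rho_w) * g * d^2 / (18 * rho_w * nu)
d = 0.027 mm = 0.000027 m
rho_s - rho_w = 2618 - 1025 = 1593
Numerator = 1593 * 9.81 * (0.000027)^2 = 0.000011392324
Denominator = 18 * 1025 * 1e-6 = 0.018450
w = 0.000617 m/s

0.000617


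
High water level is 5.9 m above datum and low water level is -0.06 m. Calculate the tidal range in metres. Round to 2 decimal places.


Tidal range = High water - Low water
Tidal range = 5.9 - (-0.06)
Tidal range = 5.96 m

5.96


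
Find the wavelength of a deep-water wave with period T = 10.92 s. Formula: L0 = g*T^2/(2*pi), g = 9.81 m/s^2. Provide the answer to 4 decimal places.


L0 = g * T^2 / (2 * pi)
L0 = 9.81 * 10.92^2 / (2 * pi)
L0 = 9.81 * 119.2464 / 6.28319
L0 = 1169.8072 / 6.28319
L0 = 186.1806 m

186.1806


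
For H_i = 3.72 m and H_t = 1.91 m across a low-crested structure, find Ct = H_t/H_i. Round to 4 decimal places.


Ct = H_t / H_i
Ct = 1.91 / 3.72
Ct = 0.5134

0.5134


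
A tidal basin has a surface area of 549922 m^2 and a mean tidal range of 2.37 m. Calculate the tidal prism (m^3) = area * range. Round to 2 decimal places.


Tidal prism = Area * Tidal range
P = 549922 * 2.37
P = 1303315.14 m^3

1303315.14


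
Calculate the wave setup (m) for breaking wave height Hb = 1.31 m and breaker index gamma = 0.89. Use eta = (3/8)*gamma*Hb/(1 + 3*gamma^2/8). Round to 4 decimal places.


eta = (3/8) * gamma * Hb / (1 + 3*gamma^2/8)
Numerator = (3/8) * 0.89 * 1.31 = 0.437213
Denominator = 1 + 3*0.89^2/8 = 1 + 0.297038 = 1.297038
eta = 0.437213 / 1.297038
eta = 0.3371 m

0.3371


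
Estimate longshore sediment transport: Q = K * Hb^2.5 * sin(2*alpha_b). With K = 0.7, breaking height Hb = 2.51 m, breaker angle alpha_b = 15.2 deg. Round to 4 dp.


Q = K * Hb^2.5 * sin(2 * alpha_b)
Hb^2.5 = 2.51^2.5 = 9.981236
sin(2 * 15.2) = sin(30.4) = 0.506034
Q = 0.7 * 9.981236 * 0.506034
Q = 3.5356 m^3/s

3.5356


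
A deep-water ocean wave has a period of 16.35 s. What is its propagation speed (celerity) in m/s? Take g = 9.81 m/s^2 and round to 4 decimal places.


We use the deep-water celerity formula:
C = g * T / (2 * pi)
C = 9.81 * 16.35 / (2 * 3.14159...)
C = 160.393500 / 6.283185
C = 25.5274 m/s

25.5274


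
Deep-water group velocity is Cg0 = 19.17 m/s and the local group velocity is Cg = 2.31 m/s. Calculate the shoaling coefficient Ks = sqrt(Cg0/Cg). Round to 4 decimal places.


Ks = sqrt(Cg0 / Cg)
Ks = sqrt(19.17 / 2.31)
Ks = sqrt(8.2987)
Ks = 2.8807

2.8807


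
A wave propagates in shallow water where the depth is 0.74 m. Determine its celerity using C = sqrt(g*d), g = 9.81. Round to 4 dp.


Using the shallow-water approximation:
C = sqrt(g * d) = sqrt(9.81 * 0.74)
C = sqrt(7.2594)
C = 2.6943 m/s

2.6943


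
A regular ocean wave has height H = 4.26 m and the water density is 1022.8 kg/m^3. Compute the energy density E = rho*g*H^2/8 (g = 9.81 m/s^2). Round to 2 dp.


E = (1/8) * rho * g * H^2
E = (1/8) * 1022.8 * 9.81 * 4.26^2
E = 0.125 * 1022.8 * 9.81 * 18.1476
E = 22760.87 J/m^2

22760.87


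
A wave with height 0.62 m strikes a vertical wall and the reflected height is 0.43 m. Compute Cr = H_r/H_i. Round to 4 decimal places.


Cr = H_r / H_i
Cr = 0.43 / 0.62
Cr = 0.6935

0.6935


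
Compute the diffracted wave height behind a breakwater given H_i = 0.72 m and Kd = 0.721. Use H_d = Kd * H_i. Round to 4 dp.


H_d = Kd * H_i
H_d = 0.721 * 0.72
H_d = 0.5191 m

0.5191


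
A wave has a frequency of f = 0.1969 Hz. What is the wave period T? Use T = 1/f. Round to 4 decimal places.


T = 1 / f
T = 1 / 0.1969
T = 5.0787 s

5.0787


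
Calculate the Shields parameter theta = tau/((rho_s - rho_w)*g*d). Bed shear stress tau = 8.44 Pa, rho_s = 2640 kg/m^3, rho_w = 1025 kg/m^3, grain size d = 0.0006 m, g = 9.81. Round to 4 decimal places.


theta = tau / ((rho_s - rho_w) * g * d)
rho_s - rho_w = 2640 - 1025 = 1615
Denominator = 1615 * 9.81 * 0.0006 = 9.505890
theta = 8.44 / 9.505890
theta = 0.8879

0.8879


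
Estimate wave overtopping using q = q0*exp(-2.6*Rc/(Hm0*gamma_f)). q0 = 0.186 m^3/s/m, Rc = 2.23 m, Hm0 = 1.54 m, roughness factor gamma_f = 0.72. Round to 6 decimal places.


q = q0 * exp(-2.6 * Rc / (Hm0 * gamma_f))
Exponent = -2.6 * 2.23 / (1.54 * 0.72)
= -2.6 * 2.23 / 1.1088
= -5.229076
exp(-5.229076) = 0.005358
q = 0.186 * 0.005358
q = 0.000997 m^3/s/m

0.000997


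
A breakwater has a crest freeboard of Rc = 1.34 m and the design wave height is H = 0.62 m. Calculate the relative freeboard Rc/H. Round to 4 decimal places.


Relative freeboard = Rc / H
= 1.34 / 0.62
= 2.1613

2.1613


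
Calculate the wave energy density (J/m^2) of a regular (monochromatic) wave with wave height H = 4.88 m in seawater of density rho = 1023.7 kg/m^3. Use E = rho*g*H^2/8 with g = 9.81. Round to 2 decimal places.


E = (1/8) * rho * g * H^2
E = (1/8) * 1023.7 * 9.81 * 4.88^2
E = 0.125 * 1023.7 * 9.81 * 23.8144
E = 29894.51 J/m^2

29894.51


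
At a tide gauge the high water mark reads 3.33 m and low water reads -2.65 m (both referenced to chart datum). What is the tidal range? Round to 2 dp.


Tidal range = High water - Low water
Tidal range = 3.33 - (-2.65)
Tidal range = 5.98 m

5.98


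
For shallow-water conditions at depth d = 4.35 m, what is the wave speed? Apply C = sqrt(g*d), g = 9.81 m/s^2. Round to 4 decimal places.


Using the shallow-water approximation:
C = sqrt(g * d) = sqrt(9.81 * 4.35)
C = sqrt(42.6735)
C = 6.5325 m/s

6.5325


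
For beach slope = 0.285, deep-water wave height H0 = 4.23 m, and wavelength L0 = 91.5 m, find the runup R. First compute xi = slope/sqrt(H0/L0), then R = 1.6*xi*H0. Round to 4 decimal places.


xi = slope / sqrt(H0/L0)
H0/L0 = 4.23/91.5 = 0.046230
sqrt(0.046230) = 0.215010
xi = 0.285 / 0.215010 = 1.325517
R = 1.6 * xi * H0 = 1.6 * 1.325517 * 4.23
R = 8.9711 m

8.9711


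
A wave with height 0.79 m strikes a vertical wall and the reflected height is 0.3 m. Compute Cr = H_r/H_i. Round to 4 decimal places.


Cr = H_r / H_i
Cr = 0.3 / 0.79
Cr = 0.3797

0.3797


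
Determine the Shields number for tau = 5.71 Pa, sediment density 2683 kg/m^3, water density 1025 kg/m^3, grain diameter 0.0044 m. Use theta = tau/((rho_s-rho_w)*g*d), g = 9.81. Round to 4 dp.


theta = tau / ((rho_s - rho_w) * g * d)
rho_s - rho_w = 2683 - 1025 = 1658
Denominator = 1658 * 9.81 * 0.0044 = 71.565912
theta = 5.71 / 71.565912
theta = 0.0798

0.0798


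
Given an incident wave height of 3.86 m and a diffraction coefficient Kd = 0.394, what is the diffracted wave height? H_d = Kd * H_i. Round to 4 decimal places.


H_d = Kd * H_i
H_d = 0.394 * 3.86
H_d = 1.5208 m

1.5208


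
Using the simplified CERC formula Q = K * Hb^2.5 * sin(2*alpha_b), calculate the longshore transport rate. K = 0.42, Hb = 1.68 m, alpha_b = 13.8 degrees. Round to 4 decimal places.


Q = K * Hb^2.5 * sin(2 * alpha_b)
Hb^2.5 = 1.68^2.5 = 3.658249
sin(2 * 13.8) = sin(27.6) = 0.463296
Q = 0.42 * 3.658249 * 0.463296
Q = 0.7118 m^3/s

0.7118


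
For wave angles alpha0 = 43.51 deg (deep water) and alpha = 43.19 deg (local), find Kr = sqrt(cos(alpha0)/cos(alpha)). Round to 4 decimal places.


Kr = sqrt(cos(alpha0) / cos(alpha))
cos(43.51) = 0.725254
cos(43.19) = 0.729088
Kr = sqrt(0.725254 / 0.729088)
Kr = sqrt(0.994742)
Kr = 0.9974

0.9974


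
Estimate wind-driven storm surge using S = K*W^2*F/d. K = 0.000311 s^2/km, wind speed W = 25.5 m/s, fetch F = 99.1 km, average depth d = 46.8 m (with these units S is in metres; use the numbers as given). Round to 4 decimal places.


S = K * W^2 * F / d
W^2 = 25.5^2 = 650.25
S = 0.000311 * 650.25 * 99.1 / 46.8
Numerator = 0.000311 * 650.25 * 99.1 = 20.040770
S = 20.040770 / 46.8 = 0.4282 m

0.4282


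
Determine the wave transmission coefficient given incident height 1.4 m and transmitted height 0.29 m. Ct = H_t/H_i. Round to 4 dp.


Ct = H_t / H_i
Ct = 0.29 / 1.4
Ct = 0.2071

0.2071


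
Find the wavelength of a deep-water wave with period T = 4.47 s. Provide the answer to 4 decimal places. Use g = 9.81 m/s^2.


L0 = g * T^2 / (2 * pi)
L0 = 9.81 * 4.47^2 / (2 * pi)
L0 = 9.81 * 19.9809 / 6.28319
L0 = 196.0126 / 6.28319
L0 = 31.1964 m

31.1964


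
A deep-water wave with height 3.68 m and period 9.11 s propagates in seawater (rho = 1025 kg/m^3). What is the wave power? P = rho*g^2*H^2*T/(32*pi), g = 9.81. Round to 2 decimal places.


P = rho * g^2 * H^2 * T / (32 * pi)
P = 1025 * 9.81^2 * 3.68^2 * 9.11 / (32 * pi)
P = 1025 * 96.2361 * 13.5424 * 9.11 / 100.53096
P = 121053.14 W/m

121053.14


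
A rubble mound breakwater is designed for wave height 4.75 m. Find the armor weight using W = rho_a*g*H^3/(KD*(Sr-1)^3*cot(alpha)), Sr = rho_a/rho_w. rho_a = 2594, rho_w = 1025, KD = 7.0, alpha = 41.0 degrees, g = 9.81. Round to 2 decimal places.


Sr = rho_a / rho_w = 2594 / 1025 = 2.530732
(Sr - 1) = 1.530732
(Sr - 1)^3 = 3.586718
cot(41.0) = 1 / tan(41.0) = 1 / 0.869287 = 1.150368
Numerator = 2594 * 9.81 * 4.75^3 = 2727217.7072
Denominator = 7.0 * 3.586718 * 1.150368 = 28.882330
W = 2727217.7072 / 28.882330
W = 94425.13 N

94425.13


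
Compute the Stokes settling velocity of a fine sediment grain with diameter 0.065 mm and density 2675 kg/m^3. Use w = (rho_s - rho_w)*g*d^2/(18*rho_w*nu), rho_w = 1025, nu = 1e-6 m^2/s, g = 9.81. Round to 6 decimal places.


w = (rho_s - rho_w) * g * d^2 / (18 * rho_w * nu)
d = 0.065 mm = 0.000065 m
rho_s - rho_w = 2675 - 1025 = 1650
Numerator = 1650 * 9.81 * (0.000065)^2 = 0.000068387963
Denominator = 18 * 1025 * 1e-6 = 0.018450
w = 0.003707 m/s

0.003707


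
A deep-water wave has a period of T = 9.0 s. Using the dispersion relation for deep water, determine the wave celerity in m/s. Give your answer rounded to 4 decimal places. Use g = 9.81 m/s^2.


We use the deep-water celerity formula:
C = g * T / (2 * pi)
C = 9.81 * 9.0 / (2 * 3.14159...)
C = 88.290000 / 6.283185
C = 14.0518 m/s

14.0518


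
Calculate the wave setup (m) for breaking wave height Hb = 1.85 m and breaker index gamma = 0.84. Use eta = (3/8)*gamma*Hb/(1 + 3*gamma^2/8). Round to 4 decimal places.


eta = (3/8) * gamma * Hb / (1 + 3*gamma^2/8)
Numerator = (3/8) * 0.84 * 1.85 = 0.582750
Denominator = 1 + 3*0.84^2/8 = 1 + 0.264600 = 1.264600
eta = 0.582750 / 1.264600
eta = 0.4608 m

0.4608


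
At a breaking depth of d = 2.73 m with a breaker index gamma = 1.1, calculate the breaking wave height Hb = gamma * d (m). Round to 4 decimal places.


Hb = gamma * d
Hb = 1.1 * 2.73
Hb = 3.0030 m

3.0030


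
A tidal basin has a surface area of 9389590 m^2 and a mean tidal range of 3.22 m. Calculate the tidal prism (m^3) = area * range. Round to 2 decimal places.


Tidal prism = Area * Tidal range
P = 9389590 * 3.22
P = 30234479.80 m^3

30234479.80


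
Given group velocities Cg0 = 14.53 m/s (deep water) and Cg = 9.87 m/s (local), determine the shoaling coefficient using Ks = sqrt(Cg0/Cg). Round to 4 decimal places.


Ks = sqrt(Cg0 / Cg)
Ks = sqrt(14.53 / 9.87)
Ks = sqrt(1.4721)
Ks = 1.2133

1.2133


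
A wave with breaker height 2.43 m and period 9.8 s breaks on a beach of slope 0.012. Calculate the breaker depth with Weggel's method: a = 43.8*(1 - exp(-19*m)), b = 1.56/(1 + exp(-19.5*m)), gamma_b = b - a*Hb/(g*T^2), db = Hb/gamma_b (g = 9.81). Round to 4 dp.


a = 43.8 * (1 - exp(-19 * m))
exp(-19 * 0.012) = exp(-0.2280) = 0.796124
a = 43.8 * (1 - 0.796124) = 8.929757
b = 1.56 / (1 + exp(-19.5 * m))
exp(-19.5 * 0.012) = exp(-0.2340) = 0.791362
b = 1.56 / (1 + 0.791362) = 0.870846
Hb / (g * T^2) = 2.43 / (9.81 * 9.8^2) = 2.43 / 942.1524 = 0.00257920
gamma_b = b - a * Hb/(g*T^2) = 0.870846 - 8.929757 * 0.00257920 = 0.847814
db = Hb / gamma_b = 2.43 / 0.847814
db = 2.8662 m

2.8662


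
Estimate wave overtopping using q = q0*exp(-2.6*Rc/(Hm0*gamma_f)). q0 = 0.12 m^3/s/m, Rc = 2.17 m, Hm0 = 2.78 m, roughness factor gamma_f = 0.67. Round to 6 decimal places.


q = q0 * exp(-2.6 * Rc / (Hm0 * gamma_f))
Exponent = -2.6 * 2.17 / (2.78 * 0.67)
= -2.6 * 2.17 / 1.8626
= -3.029099
exp(-3.029099) = 0.048359
q = 0.12 * 0.048359
q = 0.005803 m^3/s/m

0.005803


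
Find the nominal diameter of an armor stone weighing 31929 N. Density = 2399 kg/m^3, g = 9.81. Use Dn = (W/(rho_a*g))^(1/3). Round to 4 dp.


V = W / (rho_a * g)
V = 31929 / (2399 * 9.81)
V = 31929 / 23534.19
V = 1.356707 m^3
Dn = V^(1/3) = 1.356707^(1/3)
Dn = 1.1070 m

1.1070


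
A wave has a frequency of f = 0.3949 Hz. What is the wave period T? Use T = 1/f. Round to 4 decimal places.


T = 1 / f
T = 1 / 0.3949
T = 2.5323 s

2.5323


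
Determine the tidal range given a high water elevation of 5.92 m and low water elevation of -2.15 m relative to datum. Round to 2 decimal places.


Tidal range = High water - Low water
Tidal range = 5.92 - (-2.15)
Tidal range = 8.07 m

8.07


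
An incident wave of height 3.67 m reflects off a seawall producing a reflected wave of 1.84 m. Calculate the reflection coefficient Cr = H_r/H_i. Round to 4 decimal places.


Cr = H_r / H_i
Cr = 1.84 / 3.67
Cr = 0.5014

0.5014


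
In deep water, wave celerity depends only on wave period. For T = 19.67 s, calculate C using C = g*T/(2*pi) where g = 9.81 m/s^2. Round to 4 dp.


We use the deep-water celerity formula:
C = g * T / (2 * pi)
C = 9.81 * 19.67 / (2 * 3.14159...)
C = 192.962700 / 6.283185
C = 30.7110 m/s

30.7110


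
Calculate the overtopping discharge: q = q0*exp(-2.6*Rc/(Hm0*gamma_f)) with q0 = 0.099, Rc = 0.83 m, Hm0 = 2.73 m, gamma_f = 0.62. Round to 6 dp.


q = q0 * exp(-2.6 * Rc / (Hm0 * gamma_f))
Exponent = -2.6 * 0.83 / (2.73 * 0.62)
= -2.6 * 0.83 / 1.6926
= -1.274962
exp(-1.274962) = 0.279442
q = 0.099 * 0.279442
q = 0.027665 m^3/s/m

0.027665


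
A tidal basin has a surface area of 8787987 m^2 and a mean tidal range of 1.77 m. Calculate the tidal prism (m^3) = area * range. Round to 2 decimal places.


Tidal prism = Area * Tidal range
P = 8787987 * 1.77
P = 15554736.99 m^3

15554736.99


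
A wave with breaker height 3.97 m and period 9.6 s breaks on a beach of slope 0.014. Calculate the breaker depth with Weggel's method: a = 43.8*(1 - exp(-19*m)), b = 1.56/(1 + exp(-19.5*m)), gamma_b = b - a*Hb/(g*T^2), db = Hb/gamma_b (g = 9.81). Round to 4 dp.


a = 43.8 * (1 - exp(-19 * m))
exp(-19 * 0.014) = exp(-0.2660) = 0.766439
a = 43.8 * (1 - 0.766439) = 10.229966
b = 1.56 / (1 + exp(-19.5 * m))
exp(-19.5 * 0.014) = exp(-0.2730) = 0.761093
b = 1.56 / (1 + 0.761093) = 0.885814
Hb / (g * T^2) = 3.97 / (9.81 * 9.6^2) = 3.97 / 904.0896 = 0.00439116
gamma_b = b - a * Hb/(g*T^2) = 0.885814 - 10.229966 * 0.00439116 = 0.840892
db = Hb / gamma_b = 3.97 / 0.840892
db = 4.7212 m

4.7212


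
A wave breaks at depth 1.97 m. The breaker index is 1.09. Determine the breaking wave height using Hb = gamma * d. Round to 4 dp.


Hb = gamma * d
Hb = 1.09 * 1.97
Hb = 2.1473 m

2.1473


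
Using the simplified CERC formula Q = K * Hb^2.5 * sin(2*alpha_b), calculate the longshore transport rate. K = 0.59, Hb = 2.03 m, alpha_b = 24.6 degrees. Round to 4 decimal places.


Q = K * Hb^2.5 * sin(2 * alpha_b)
Hb^2.5 = 2.03^2.5 = 5.871379
sin(2 * 24.6) = sin(49.2) = 0.756995
Q = 0.59 * 5.871379 * 0.756995
Q = 2.6223 m^3/s

2.6223


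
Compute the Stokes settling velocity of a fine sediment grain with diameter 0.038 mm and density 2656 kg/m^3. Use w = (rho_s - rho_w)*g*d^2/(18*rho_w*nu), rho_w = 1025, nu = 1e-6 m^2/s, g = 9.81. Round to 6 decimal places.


w = (rho_s - rho_w) * g * d^2 / (18 * rho_w * nu)
d = 0.038 mm = 0.000038 m
rho_s - rho_w = 2656 - 1025 = 1631
Numerator = 1631 * 9.81 * (0.000038)^2 = 0.000023104159
Denominator = 18 * 1025 * 1e-6 = 0.018450
w = 0.001252 m/s

0.001252


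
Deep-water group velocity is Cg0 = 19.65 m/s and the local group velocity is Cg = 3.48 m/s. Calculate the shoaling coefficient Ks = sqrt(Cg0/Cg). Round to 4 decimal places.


Ks = sqrt(Cg0 / Cg)
Ks = sqrt(19.65 / 3.48)
Ks = sqrt(5.6466)
Ks = 2.3762

2.3762


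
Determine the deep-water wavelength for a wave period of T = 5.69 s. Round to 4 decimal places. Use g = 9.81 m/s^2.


L0 = g * T^2 / (2 * pi)
L0 = 9.81 * 5.69^2 / (2 * pi)
L0 = 9.81 * 32.3761 / 6.28319
L0 = 317.6095 / 6.28319
L0 = 50.5491 m

50.5491


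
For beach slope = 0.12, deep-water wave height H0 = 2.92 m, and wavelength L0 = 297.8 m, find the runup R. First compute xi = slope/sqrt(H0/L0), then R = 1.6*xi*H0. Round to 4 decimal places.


xi = slope / sqrt(H0/L0)
H0/L0 = 2.92/297.8 = 0.009805
sqrt(0.009805) = 0.099021
xi = 0.12 / 0.099021 = 1.211859
R = 1.6 * xi * H0 = 1.6 * 1.211859 * 2.92
R = 5.6618 m

5.6618


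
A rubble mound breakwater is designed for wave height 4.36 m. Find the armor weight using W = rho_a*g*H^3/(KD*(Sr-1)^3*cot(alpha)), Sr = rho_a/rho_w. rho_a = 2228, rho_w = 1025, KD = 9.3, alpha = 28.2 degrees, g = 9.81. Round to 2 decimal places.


Sr = rho_a / rho_w = 2228 / 1025 = 2.173659
(Sr - 1) = 1.173659
(Sr - 1)^3 = 1.616685
cot(28.2) = 1 / tan(28.2) = 1 / 0.536195 = 1.864992
Numerator = 2228 * 9.81 * 4.36^3 = 1811522.2044
Denominator = 9.3 * 1.616685 * 1.864992 = 28.040467
W = 1811522.2044 / 28.040467
W = 64603.85 N

64603.85


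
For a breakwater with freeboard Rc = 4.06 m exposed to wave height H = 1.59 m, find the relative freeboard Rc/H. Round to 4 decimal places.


Relative freeboard = Rc / H
= 4.06 / 1.59
= 2.5535

2.5535


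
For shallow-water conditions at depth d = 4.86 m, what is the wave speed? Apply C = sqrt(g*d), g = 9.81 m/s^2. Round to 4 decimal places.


Using the shallow-water approximation:
C = sqrt(g * d) = sqrt(9.81 * 4.86)
C = sqrt(47.6766)
C = 6.9048 m/s

6.9048


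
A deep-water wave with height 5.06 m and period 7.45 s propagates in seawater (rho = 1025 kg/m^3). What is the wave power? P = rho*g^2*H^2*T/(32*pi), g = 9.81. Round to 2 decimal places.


P = rho * g^2 * H^2 * T / (32 * pi)
P = 1025 * 9.81^2 * 5.06^2 * 7.45 / (32 * pi)
P = 1025 * 96.2361 * 25.6036 * 7.45 / 100.53096
P = 187162.71 W/m

187162.71


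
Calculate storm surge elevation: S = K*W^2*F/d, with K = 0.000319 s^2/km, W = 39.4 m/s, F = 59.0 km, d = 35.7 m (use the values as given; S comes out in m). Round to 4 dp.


S = K * W^2 * F / d
W^2 = 39.4^2 = 1552.36
S = 0.000319 * 1552.36 * 59.0 / 35.7
Numerator = 0.000319 * 1552.36 * 59.0 = 29.216968
S = 29.216968 / 35.7 = 0.8184 m

0.8184


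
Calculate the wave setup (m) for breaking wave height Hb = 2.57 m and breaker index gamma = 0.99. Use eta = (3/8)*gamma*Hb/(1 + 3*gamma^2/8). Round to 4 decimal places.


eta = (3/8) * gamma * Hb / (1 + 3*gamma^2/8)
Numerator = (3/8) * 0.99 * 2.57 = 0.954112
Denominator = 1 + 3*0.99^2/8 = 1 + 0.367538 = 1.367538
eta = 0.954112 / 1.367538
eta = 0.6977 m

0.6977


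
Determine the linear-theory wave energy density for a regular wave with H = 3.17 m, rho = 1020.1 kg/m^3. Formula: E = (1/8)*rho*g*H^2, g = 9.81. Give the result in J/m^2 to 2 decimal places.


E = (1/8) * rho * g * H^2
E = (1/8) * 1020.1 * 9.81 * 3.17^2
E = 0.125 * 1020.1 * 9.81 * 10.0489
E = 12570.15 J/m^2

12570.15


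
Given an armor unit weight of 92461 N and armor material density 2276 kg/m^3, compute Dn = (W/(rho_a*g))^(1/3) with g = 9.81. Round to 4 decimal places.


V = W / (rho_a * g)
V = 92461 / (2276 * 9.81)
V = 92461 / 22327.56
V = 4.141115 m^3
Dn = V^(1/3) = 4.141115^(1/3)
Dn = 1.6059 m

1.6059


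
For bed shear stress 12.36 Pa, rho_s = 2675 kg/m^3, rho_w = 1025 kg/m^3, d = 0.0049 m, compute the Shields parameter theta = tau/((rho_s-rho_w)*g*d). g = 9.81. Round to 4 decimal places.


theta = tau / ((rho_s - rho_w) * g * d)
rho_s - rho_w = 2675 - 1025 = 1650
Denominator = 1650 * 9.81 * 0.0049 = 79.313850
theta = 12.36 / 79.313850
theta = 0.1558

0.1558


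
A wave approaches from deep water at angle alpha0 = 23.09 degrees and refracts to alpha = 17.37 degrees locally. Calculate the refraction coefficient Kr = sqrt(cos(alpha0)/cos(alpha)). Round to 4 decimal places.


Kr = sqrt(cos(alpha0) / cos(alpha))
cos(23.09) = 0.919890
cos(17.37) = 0.954397
Kr = sqrt(0.919890 / 0.954397)
Kr = sqrt(0.963844)
Kr = 0.9818

0.9818


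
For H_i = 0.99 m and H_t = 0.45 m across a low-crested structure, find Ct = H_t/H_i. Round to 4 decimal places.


Ct = H_t / H_i
Ct = 0.45 / 0.99
Ct = 0.4545

0.4545
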